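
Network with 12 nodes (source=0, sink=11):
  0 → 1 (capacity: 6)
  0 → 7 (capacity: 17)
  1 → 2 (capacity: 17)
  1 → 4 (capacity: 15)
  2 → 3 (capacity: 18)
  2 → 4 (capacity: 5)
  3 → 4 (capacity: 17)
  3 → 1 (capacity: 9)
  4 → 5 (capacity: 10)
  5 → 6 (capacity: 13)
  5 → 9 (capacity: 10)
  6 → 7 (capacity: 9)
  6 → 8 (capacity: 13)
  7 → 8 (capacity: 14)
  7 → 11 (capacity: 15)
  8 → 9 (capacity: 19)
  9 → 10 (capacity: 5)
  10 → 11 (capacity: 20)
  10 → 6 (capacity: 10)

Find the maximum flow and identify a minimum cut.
Max flow = 20, Min cut edges: (7,11), (9,10)

Maximum flow: 20
Minimum cut: (7,11), (9,10)
Partition: S = [0, 1, 2, 3, 4, 5, 6, 7, 8, 9], T = [10, 11]

Max-flow min-cut theorem verified: both equal 20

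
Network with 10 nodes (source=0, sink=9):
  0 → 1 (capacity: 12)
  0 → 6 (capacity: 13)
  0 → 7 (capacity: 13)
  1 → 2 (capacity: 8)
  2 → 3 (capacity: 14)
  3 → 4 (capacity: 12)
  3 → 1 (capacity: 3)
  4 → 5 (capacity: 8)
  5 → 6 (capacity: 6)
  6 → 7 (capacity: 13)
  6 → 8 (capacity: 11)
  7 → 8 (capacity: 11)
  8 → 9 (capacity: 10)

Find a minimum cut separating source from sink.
Min cut value = 10, edges: (8,9)

Min cut value: 10
Partition: S = [0, 1, 2, 3, 4, 5, 6, 7, 8], T = [9]
Cut edges: (8,9)

By max-flow min-cut theorem, max flow = min cut = 10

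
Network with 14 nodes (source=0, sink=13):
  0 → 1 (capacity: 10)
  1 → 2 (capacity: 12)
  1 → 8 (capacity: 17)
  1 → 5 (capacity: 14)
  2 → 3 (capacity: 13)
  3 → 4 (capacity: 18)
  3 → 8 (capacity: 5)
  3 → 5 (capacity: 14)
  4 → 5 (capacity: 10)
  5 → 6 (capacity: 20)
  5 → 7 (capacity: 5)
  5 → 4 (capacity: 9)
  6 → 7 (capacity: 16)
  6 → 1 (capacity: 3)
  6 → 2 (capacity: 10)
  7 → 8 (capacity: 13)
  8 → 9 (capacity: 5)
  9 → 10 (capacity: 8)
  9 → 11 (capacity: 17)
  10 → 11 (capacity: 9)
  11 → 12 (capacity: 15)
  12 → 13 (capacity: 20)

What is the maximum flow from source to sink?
Maximum flow = 5

Max flow: 5

Flow assignment:
  0 → 1: 5/10
  1 → 8: 5/17
  8 → 9: 5/5
  9 → 11: 5/17
  11 → 12: 5/15
  12 → 13: 5/20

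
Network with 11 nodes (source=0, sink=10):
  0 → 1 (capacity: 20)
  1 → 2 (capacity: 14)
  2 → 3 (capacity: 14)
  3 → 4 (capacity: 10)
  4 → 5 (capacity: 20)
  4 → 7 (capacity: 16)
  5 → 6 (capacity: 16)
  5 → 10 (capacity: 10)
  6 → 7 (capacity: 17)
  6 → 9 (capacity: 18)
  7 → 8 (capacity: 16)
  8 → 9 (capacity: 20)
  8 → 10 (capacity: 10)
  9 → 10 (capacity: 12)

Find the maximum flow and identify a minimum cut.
Max flow = 10, Min cut edges: (3,4)

Maximum flow: 10
Minimum cut: (3,4)
Partition: S = [0, 1, 2, 3], T = [4, 5, 6, 7, 8, 9, 10]

Max-flow min-cut theorem verified: both equal 10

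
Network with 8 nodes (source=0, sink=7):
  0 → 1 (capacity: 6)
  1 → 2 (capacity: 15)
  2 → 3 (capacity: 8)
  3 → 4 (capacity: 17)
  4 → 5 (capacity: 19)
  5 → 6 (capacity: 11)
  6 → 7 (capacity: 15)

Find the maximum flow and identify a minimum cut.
Max flow = 6, Min cut edges: (0,1)

Maximum flow: 6
Minimum cut: (0,1)
Partition: S = [0], T = [1, 2, 3, 4, 5, 6, 7]

Max-flow min-cut theorem verified: both equal 6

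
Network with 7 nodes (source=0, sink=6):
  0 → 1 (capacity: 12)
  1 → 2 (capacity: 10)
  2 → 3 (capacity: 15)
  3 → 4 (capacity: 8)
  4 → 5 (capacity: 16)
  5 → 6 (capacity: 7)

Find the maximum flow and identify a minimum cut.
Max flow = 7, Min cut edges: (5,6)

Maximum flow: 7
Minimum cut: (5,6)
Partition: S = [0, 1, 2, 3, 4, 5], T = [6]

Max-flow min-cut theorem verified: both equal 7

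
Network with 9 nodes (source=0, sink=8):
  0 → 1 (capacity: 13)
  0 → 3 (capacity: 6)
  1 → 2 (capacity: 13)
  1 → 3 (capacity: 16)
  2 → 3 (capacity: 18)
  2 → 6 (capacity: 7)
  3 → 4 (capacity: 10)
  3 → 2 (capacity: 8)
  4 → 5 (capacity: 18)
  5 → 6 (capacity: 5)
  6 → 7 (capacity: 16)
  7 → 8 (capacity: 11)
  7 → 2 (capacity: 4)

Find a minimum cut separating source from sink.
Min cut value = 11, edges: (7,8)

Min cut value: 11
Partition: S = [0, 1, 2, 3, 4, 5, 6, 7], T = [8]
Cut edges: (7,8)

By max-flow min-cut theorem, max flow = min cut = 11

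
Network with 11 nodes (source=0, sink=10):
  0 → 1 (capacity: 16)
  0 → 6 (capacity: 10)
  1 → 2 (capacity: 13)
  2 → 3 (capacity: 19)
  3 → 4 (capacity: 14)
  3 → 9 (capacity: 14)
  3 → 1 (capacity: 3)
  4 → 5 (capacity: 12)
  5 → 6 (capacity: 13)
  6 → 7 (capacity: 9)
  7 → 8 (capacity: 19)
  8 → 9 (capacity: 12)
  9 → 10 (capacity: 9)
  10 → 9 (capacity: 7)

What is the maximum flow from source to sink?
Maximum flow = 9

Max flow: 9

Flow assignment:
  0 → 6: 9/10
  1 → 2: 3/13
  2 → 3: 3/19
  3 → 1: 3/3
  6 → 7: 9/9
  7 → 8: 9/19
  8 → 9: 9/12
  9 → 10: 9/9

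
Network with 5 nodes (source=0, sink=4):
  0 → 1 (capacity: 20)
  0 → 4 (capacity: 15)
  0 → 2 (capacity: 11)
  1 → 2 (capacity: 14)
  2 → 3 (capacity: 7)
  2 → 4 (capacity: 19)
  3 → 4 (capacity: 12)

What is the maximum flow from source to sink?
Maximum flow = 40

Max flow: 40

Flow assignment:
  0 → 1: 14/20
  0 → 4: 15/15
  0 → 2: 11/11
  1 → 2: 14/14
  2 → 3: 6/7
  2 → 4: 19/19
  3 → 4: 6/12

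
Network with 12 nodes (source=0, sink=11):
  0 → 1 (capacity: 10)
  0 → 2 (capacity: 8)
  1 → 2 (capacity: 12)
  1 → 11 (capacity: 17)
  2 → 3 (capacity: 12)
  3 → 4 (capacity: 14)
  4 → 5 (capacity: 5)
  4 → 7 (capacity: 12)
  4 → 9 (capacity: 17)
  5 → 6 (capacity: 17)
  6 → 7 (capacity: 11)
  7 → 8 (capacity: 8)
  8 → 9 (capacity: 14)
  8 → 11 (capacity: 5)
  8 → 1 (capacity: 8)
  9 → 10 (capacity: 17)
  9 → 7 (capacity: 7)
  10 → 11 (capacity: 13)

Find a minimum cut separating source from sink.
Min cut value = 18, edges: (0,1), (0,2)

Min cut value: 18
Partition: S = [0], T = [1, 2, 3, 4, 5, 6, 7, 8, 9, 10, 11]
Cut edges: (0,1), (0,2)

By max-flow min-cut theorem, max flow = min cut = 18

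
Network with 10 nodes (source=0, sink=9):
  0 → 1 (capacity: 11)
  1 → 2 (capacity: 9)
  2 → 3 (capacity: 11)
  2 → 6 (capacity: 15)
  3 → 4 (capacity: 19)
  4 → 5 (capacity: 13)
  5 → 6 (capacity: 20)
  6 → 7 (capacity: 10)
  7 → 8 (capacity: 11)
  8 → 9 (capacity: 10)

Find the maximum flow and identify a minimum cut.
Max flow = 9, Min cut edges: (1,2)

Maximum flow: 9
Minimum cut: (1,2)
Partition: S = [0, 1], T = [2, 3, 4, 5, 6, 7, 8, 9]

Max-flow min-cut theorem verified: both equal 9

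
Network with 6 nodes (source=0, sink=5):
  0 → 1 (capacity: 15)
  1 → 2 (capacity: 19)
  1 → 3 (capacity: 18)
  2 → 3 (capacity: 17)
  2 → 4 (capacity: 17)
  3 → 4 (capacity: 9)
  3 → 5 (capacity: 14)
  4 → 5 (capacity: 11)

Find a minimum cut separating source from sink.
Min cut value = 15, edges: (0,1)

Min cut value: 15
Partition: S = [0], T = [1, 2, 3, 4, 5]
Cut edges: (0,1)

By max-flow min-cut theorem, max flow = min cut = 15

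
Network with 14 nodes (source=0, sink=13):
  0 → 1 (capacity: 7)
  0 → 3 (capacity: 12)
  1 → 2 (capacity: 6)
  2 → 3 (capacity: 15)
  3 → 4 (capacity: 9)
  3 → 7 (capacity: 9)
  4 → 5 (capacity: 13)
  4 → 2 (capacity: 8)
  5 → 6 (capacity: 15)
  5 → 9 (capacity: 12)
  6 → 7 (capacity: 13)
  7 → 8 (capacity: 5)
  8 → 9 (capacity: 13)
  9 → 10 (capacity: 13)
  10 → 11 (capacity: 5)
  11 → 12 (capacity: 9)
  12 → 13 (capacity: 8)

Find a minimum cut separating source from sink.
Min cut value = 5, edges: (10,11)

Min cut value: 5
Partition: S = [0, 1, 2, 3, 4, 5, 6, 7, 8, 9, 10], T = [11, 12, 13]
Cut edges: (10,11)

By max-flow min-cut theorem, max flow = min cut = 5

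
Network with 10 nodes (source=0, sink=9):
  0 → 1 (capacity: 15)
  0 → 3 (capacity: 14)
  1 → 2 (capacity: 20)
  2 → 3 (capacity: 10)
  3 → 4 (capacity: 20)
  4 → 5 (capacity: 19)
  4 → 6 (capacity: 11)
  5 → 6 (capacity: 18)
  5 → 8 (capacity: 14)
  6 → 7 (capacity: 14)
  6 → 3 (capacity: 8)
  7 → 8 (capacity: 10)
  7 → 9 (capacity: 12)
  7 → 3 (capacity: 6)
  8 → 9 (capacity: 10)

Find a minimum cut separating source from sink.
Min cut value = 20, edges: (3,4)

Min cut value: 20
Partition: S = [0, 1, 2, 3], T = [4, 5, 6, 7, 8, 9]
Cut edges: (3,4)

By max-flow min-cut theorem, max flow = min cut = 20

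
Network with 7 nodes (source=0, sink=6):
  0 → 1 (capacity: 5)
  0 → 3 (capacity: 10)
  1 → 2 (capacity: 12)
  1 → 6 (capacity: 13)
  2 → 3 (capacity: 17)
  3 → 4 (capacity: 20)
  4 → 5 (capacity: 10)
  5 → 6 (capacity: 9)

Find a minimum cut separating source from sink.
Min cut value = 14, edges: (0,1), (5,6)

Min cut value: 14
Partition: S = [0, 2, 3, 4, 5], T = [1, 6]
Cut edges: (0,1), (5,6)

By max-flow min-cut theorem, max flow = min cut = 14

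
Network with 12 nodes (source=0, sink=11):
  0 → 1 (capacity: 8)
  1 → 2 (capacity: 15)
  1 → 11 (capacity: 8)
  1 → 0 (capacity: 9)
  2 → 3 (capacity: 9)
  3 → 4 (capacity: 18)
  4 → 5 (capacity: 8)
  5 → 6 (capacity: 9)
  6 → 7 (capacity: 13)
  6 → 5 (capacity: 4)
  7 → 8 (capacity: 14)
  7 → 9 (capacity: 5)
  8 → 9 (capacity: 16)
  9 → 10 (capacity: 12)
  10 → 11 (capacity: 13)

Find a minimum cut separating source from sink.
Min cut value = 8, edges: (0,1)

Min cut value: 8
Partition: S = [0], T = [1, 2, 3, 4, 5, 6, 7, 8, 9, 10, 11]
Cut edges: (0,1)

By max-flow min-cut theorem, max flow = min cut = 8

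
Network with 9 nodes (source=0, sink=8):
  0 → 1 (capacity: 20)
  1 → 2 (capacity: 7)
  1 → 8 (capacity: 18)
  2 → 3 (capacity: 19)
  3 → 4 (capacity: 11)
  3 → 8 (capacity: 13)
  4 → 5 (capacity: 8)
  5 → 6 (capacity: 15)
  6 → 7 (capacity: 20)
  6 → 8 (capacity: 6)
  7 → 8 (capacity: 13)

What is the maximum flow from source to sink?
Maximum flow = 20

Max flow: 20

Flow assignment:
  0 → 1: 20/20
  1 → 2: 2/7
  1 → 8: 18/18
  2 → 3: 2/19
  3 → 8: 2/13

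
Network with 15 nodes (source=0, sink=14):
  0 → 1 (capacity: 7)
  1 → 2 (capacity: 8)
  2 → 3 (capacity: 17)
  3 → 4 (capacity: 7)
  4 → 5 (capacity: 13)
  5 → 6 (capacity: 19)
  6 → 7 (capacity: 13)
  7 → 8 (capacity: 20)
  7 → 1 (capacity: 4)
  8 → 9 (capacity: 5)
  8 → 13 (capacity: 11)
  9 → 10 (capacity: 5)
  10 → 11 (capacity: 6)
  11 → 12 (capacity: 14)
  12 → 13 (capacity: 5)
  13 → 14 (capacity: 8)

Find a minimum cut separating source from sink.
Min cut value = 7, edges: (3,4)

Min cut value: 7
Partition: S = [0, 1, 2, 3], T = [4, 5, 6, 7, 8, 9, 10, 11, 12, 13, 14]
Cut edges: (3,4)

By max-flow min-cut theorem, max flow = min cut = 7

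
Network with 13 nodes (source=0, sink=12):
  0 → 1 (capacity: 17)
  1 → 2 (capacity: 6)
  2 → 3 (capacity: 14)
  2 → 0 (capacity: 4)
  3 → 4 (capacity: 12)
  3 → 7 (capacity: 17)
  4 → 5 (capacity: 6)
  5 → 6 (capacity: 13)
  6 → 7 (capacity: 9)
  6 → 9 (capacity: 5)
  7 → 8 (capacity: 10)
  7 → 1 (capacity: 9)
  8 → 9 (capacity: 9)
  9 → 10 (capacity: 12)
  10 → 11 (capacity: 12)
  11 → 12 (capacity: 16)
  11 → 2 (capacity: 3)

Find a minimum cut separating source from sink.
Min cut value = 6, edges: (1,2)

Min cut value: 6
Partition: S = [0, 1], T = [2, 3, 4, 5, 6, 7, 8, 9, 10, 11, 12]
Cut edges: (1,2)

By max-flow min-cut theorem, max flow = min cut = 6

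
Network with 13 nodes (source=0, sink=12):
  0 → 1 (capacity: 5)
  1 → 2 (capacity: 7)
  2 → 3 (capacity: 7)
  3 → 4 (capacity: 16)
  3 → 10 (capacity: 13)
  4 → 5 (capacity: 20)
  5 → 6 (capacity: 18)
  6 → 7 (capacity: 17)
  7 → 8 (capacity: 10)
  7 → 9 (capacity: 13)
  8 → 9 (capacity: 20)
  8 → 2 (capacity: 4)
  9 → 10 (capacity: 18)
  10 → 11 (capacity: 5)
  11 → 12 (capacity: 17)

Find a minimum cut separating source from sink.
Min cut value = 5, edges: (10,11)

Min cut value: 5
Partition: S = [0, 1, 2, 3, 4, 5, 6, 7, 8, 9, 10], T = [11, 12]
Cut edges: (10,11)

By max-flow min-cut theorem, max flow = min cut = 5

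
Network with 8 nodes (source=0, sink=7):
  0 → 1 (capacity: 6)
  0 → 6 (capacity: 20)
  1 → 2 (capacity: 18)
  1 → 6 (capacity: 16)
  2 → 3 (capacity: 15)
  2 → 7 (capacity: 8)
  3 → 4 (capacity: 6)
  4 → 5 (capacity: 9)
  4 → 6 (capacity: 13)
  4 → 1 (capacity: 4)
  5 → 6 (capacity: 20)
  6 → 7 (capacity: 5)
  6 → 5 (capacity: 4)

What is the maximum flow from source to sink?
Maximum flow = 11

Max flow: 11

Flow assignment:
  0 → 1: 6/6
  0 → 6: 5/20
  1 → 2: 6/18
  2 → 7: 6/8
  6 → 7: 5/5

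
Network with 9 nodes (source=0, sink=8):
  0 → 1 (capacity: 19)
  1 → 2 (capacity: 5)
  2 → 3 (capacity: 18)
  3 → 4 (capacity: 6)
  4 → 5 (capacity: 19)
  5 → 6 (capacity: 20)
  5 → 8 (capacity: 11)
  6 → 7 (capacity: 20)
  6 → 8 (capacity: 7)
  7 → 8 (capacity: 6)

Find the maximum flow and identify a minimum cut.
Max flow = 5, Min cut edges: (1,2)

Maximum flow: 5
Minimum cut: (1,2)
Partition: S = [0, 1], T = [2, 3, 4, 5, 6, 7, 8]

Max-flow min-cut theorem verified: both equal 5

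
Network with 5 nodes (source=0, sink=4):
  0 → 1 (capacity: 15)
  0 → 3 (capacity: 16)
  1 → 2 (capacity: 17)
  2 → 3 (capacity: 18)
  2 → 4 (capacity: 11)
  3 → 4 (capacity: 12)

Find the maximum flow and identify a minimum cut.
Max flow = 23, Min cut edges: (2,4), (3,4)

Maximum flow: 23
Minimum cut: (2,4), (3,4)
Partition: S = [0, 1, 2, 3], T = [4]

Max-flow min-cut theorem verified: both equal 23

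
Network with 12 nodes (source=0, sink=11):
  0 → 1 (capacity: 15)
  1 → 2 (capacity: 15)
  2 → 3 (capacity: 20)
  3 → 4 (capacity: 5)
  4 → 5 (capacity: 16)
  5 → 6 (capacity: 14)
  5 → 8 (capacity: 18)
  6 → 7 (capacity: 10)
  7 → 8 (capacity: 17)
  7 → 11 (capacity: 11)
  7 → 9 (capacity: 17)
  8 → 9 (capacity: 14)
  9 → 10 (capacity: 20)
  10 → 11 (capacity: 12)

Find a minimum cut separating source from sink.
Min cut value = 5, edges: (3,4)

Min cut value: 5
Partition: S = [0, 1, 2, 3], T = [4, 5, 6, 7, 8, 9, 10, 11]
Cut edges: (3,4)

By max-flow min-cut theorem, max flow = min cut = 5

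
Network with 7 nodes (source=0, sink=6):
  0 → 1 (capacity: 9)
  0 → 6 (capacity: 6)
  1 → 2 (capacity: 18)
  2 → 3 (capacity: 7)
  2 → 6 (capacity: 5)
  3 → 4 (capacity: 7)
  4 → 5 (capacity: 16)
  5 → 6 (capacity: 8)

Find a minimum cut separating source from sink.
Min cut value = 15, edges: (0,1), (0,6)

Min cut value: 15
Partition: S = [0], T = [1, 2, 3, 4, 5, 6]
Cut edges: (0,1), (0,6)

By max-flow min-cut theorem, max flow = min cut = 15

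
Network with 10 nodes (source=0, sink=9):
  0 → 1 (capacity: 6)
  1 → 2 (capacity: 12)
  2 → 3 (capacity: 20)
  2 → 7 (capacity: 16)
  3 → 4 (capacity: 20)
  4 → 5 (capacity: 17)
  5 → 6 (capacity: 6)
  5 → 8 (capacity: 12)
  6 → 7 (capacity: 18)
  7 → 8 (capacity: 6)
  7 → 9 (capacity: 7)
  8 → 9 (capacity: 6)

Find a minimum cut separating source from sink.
Min cut value = 6, edges: (0,1)

Min cut value: 6
Partition: S = [0], T = [1, 2, 3, 4, 5, 6, 7, 8, 9]
Cut edges: (0,1)

By max-flow min-cut theorem, max flow = min cut = 6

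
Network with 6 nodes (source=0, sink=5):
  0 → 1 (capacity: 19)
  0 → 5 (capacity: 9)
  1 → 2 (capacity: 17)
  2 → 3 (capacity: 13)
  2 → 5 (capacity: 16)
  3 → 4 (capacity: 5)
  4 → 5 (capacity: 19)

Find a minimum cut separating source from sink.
Min cut value = 26, edges: (0,5), (1,2)

Min cut value: 26
Partition: S = [0, 1], T = [2, 3, 4, 5]
Cut edges: (0,5), (1,2)

By max-flow min-cut theorem, max flow = min cut = 26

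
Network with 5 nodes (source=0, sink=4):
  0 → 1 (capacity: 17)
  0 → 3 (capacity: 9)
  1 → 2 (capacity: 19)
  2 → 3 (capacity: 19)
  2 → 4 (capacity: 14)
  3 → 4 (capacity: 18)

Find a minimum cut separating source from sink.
Min cut value = 26, edges: (0,1), (0,3)

Min cut value: 26
Partition: S = [0], T = [1, 2, 3, 4]
Cut edges: (0,1), (0,3)

By max-flow min-cut theorem, max flow = min cut = 26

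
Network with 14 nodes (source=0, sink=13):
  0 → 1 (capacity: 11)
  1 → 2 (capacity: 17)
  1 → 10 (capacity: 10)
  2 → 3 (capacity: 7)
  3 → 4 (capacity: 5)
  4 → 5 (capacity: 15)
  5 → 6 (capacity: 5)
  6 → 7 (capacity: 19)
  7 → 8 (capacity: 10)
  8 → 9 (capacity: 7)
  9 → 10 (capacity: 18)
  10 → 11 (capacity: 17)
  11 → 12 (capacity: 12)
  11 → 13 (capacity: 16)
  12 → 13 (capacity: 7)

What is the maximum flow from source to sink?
Maximum flow = 11

Max flow: 11

Flow assignment:
  0 → 1: 11/11
  1 → 2: 1/17
  1 → 10: 10/10
  2 → 3: 1/7
  3 → 4: 1/5
  4 → 5: 1/15
  5 → 6: 1/5
  6 → 7: 1/19
  7 → 8: 1/10
  8 → 9: 1/7
  9 → 10: 1/18
  10 → 11: 11/17
  11 → 13: 11/16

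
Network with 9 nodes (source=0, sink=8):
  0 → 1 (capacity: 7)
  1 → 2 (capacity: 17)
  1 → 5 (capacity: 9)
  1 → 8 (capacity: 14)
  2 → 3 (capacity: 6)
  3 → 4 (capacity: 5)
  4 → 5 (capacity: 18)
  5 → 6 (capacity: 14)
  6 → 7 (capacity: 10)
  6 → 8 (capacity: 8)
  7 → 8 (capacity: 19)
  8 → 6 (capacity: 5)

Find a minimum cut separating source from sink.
Min cut value = 7, edges: (0,1)

Min cut value: 7
Partition: S = [0], T = [1, 2, 3, 4, 5, 6, 7, 8]
Cut edges: (0,1)

By max-flow min-cut theorem, max flow = min cut = 7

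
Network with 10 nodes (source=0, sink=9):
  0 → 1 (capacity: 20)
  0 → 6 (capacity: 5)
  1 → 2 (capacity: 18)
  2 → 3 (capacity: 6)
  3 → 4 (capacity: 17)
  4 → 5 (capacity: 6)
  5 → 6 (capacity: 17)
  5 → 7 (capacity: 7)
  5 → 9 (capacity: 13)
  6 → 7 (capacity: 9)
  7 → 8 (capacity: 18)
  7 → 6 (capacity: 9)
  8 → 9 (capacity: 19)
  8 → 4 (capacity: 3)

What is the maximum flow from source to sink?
Maximum flow = 11

Max flow: 11

Flow assignment:
  0 → 1: 6/20
  0 → 6: 5/5
  1 → 2: 6/18
  2 → 3: 6/6
  3 → 4: 6/17
  4 → 5: 6/6
  5 → 9: 6/13
  6 → 7: 5/9
  7 → 8: 5/18
  8 → 9: 5/19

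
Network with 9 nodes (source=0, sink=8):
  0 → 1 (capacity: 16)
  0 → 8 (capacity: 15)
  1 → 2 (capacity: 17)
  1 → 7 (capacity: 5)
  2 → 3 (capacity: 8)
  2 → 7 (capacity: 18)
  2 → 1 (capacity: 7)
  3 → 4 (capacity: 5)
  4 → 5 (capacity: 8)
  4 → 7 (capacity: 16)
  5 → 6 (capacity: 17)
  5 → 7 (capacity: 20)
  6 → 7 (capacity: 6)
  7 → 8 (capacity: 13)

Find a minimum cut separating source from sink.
Min cut value = 28, edges: (0,8), (7,8)

Min cut value: 28
Partition: S = [0, 1, 2, 3, 4, 5, 6, 7], T = [8]
Cut edges: (0,8), (7,8)

By max-flow min-cut theorem, max flow = min cut = 28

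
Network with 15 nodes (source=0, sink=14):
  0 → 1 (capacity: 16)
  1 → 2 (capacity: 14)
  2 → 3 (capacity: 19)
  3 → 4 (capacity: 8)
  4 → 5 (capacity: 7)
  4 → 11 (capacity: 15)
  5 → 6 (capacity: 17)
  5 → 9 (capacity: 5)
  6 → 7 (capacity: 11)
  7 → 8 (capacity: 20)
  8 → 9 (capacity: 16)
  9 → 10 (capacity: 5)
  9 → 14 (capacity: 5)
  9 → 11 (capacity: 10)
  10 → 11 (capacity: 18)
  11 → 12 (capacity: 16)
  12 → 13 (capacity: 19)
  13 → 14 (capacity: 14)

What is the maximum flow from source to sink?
Maximum flow = 8

Max flow: 8

Flow assignment:
  0 → 1: 8/16
  1 → 2: 8/14
  2 → 3: 8/19
  3 → 4: 8/8
  4 → 5: 5/7
  4 → 11: 3/15
  5 → 9: 5/5
  9 → 14: 5/5
  11 → 12: 3/16
  12 → 13: 3/19
  13 → 14: 3/14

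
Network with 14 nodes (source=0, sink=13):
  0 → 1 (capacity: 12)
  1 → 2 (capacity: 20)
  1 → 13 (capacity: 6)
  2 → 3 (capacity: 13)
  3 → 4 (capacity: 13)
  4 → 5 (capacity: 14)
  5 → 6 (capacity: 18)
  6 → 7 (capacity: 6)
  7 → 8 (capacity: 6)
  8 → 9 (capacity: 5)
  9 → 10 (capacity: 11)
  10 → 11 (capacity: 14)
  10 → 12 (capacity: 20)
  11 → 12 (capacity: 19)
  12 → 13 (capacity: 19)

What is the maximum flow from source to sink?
Maximum flow = 11

Max flow: 11

Flow assignment:
  0 → 1: 11/12
  1 → 2: 5/20
  1 → 13: 6/6
  2 → 3: 5/13
  3 → 4: 5/13
  4 → 5: 5/14
  5 → 6: 5/18
  6 → 7: 5/6
  7 → 8: 5/6
  8 → 9: 5/5
  9 → 10: 5/11
  10 → 12: 5/20
  12 → 13: 5/19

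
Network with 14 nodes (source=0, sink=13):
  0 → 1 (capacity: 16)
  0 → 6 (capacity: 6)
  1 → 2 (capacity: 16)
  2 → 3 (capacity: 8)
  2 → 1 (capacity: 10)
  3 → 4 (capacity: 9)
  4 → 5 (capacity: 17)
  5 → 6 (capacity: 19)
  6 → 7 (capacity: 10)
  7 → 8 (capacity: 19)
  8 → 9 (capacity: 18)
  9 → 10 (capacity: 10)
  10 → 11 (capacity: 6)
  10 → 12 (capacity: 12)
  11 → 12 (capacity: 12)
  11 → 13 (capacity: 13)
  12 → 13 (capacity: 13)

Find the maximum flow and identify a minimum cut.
Max flow = 10, Min cut edges: (9,10)

Maximum flow: 10
Minimum cut: (9,10)
Partition: S = [0, 1, 2, 3, 4, 5, 6, 7, 8, 9], T = [10, 11, 12, 13]

Max-flow min-cut theorem verified: both equal 10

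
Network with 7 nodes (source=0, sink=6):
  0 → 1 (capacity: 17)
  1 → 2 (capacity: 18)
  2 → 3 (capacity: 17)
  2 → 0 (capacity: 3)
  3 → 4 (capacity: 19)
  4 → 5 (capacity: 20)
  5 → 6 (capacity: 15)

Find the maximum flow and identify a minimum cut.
Max flow = 15, Min cut edges: (5,6)

Maximum flow: 15
Minimum cut: (5,6)
Partition: S = [0, 1, 2, 3, 4, 5], T = [6]

Max-flow min-cut theorem verified: both equal 15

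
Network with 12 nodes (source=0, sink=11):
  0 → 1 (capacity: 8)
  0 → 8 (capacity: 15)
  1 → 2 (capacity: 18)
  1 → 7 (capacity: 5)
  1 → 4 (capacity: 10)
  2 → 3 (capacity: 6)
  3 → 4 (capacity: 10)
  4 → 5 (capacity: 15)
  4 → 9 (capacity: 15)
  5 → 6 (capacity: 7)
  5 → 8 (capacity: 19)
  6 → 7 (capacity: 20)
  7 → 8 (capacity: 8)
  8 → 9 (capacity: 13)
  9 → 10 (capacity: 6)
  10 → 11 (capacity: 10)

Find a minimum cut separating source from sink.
Min cut value = 6, edges: (9,10)

Min cut value: 6
Partition: S = [0, 1, 2, 3, 4, 5, 6, 7, 8, 9], T = [10, 11]
Cut edges: (9,10)

By max-flow min-cut theorem, max flow = min cut = 6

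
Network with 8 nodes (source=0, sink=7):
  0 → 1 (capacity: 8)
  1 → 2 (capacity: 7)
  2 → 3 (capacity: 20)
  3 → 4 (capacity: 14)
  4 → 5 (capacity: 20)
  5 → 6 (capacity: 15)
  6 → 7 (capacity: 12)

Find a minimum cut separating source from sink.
Min cut value = 7, edges: (1,2)

Min cut value: 7
Partition: S = [0, 1], T = [2, 3, 4, 5, 6, 7]
Cut edges: (1,2)

By max-flow min-cut theorem, max flow = min cut = 7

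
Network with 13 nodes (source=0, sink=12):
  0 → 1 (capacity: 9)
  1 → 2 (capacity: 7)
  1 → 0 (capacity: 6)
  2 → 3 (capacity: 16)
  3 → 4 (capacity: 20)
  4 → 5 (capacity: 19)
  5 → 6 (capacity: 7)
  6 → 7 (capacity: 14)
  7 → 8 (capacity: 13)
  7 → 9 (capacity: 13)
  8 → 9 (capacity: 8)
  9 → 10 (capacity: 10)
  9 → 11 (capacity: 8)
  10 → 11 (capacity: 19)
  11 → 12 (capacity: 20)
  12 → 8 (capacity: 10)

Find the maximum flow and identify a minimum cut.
Max flow = 7, Min cut edges: (5,6)

Maximum flow: 7
Minimum cut: (5,6)
Partition: S = [0, 1, 2, 3, 4, 5], T = [6, 7, 8, 9, 10, 11, 12]

Max-flow min-cut theorem verified: both equal 7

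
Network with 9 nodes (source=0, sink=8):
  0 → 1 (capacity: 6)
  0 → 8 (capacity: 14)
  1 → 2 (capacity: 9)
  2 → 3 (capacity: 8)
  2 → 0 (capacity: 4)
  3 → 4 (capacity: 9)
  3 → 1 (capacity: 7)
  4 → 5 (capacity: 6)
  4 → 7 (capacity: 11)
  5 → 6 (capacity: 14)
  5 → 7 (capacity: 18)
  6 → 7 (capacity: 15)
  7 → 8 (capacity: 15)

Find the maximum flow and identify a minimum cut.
Max flow = 20, Min cut edges: (0,1), (0,8)

Maximum flow: 20
Minimum cut: (0,1), (0,8)
Partition: S = [0], T = [1, 2, 3, 4, 5, 6, 7, 8]

Max-flow min-cut theorem verified: both equal 20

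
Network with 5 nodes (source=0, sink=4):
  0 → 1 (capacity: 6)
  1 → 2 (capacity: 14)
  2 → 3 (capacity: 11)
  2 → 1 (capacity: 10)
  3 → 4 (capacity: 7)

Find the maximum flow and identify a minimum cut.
Max flow = 6, Min cut edges: (0,1)

Maximum flow: 6
Minimum cut: (0,1)
Partition: S = [0], T = [1, 2, 3, 4]

Max-flow min-cut theorem verified: both equal 6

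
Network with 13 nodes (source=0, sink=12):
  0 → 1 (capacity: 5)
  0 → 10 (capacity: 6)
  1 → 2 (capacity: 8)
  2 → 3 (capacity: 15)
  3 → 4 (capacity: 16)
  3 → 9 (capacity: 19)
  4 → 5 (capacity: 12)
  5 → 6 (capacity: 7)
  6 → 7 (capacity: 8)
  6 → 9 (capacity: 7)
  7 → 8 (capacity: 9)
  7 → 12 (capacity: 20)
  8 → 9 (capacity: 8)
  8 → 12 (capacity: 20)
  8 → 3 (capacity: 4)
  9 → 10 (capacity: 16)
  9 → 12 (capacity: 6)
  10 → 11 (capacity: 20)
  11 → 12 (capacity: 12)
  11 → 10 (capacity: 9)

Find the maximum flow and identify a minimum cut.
Max flow = 11, Min cut edges: (0,1), (0,10)

Maximum flow: 11
Minimum cut: (0,1), (0,10)
Partition: S = [0], T = [1, 2, 3, 4, 5, 6, 7, 8, 9, 10, 11, 12]

Max-flow min-cut theorem verified: both equal 11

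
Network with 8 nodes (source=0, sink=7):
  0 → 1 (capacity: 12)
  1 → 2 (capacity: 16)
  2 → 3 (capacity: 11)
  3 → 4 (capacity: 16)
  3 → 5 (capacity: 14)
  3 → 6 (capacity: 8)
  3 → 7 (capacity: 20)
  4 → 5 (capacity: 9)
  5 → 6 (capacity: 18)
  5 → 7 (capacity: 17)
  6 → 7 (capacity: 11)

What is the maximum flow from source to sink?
Maximum flow = 11

Max flow: 11

Flow assignment:
  0 → 1: 11/12
  1 → 2: 11/16
  2 → 3: 11/11
  3 → 7: 11/20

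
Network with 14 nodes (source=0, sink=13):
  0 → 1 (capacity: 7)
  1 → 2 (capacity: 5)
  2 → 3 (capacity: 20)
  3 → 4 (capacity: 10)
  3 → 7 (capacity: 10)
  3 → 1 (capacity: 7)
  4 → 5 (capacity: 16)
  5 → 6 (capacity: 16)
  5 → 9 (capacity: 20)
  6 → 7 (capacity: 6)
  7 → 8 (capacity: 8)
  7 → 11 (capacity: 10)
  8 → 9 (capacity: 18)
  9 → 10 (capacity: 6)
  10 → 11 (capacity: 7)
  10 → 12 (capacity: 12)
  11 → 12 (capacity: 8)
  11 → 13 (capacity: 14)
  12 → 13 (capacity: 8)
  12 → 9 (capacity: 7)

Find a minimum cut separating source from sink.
Min cut value = 5, edges: (1,2)

Min cut value: 5
Partition: S = [0, 1], T = [2, 3, 4, 5, 6, 7, 8, 9, 10, 11, 12, 13]
Cut edges: (1,2)

By max-flow min-cut theorem, max flow = min cut = 5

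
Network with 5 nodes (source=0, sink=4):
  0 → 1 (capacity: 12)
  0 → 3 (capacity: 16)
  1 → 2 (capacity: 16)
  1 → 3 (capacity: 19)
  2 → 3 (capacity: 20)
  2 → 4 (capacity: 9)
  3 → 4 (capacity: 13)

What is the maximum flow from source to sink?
Maximum flow = 22

Max flow: 22

Flow assignment:
  0 → 1: 12/12
  0 → 3: 10/16
  1 → 2: 12/16
  2 → 3: 3/20
  2 → 4: 9/9
  3 → 4: 13/13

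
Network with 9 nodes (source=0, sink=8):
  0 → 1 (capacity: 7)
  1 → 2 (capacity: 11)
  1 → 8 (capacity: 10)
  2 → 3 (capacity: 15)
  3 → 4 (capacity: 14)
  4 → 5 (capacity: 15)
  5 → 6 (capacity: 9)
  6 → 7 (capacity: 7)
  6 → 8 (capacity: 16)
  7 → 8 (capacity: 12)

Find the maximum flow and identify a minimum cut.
Max flow = 7, Min cut edges: (0,1)

Maximum flow: 7
Minimum cut: (0,1)
Partition: S = [0], T = [1, 2, 3, 4, 5, 6, 7, 8]

Max-flow min-cut theorem verified: both equal 7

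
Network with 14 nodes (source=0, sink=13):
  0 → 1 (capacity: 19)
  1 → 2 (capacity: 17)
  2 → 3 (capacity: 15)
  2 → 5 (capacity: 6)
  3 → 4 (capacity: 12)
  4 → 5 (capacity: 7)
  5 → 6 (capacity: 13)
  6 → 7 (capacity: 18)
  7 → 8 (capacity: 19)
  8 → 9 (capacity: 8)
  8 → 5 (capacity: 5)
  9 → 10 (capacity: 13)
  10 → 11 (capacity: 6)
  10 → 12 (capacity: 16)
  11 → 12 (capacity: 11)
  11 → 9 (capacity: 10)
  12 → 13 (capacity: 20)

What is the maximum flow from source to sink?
Maximum flow = 8

Max flow: 8

Flow assignment:
  0 → 1: 8/19
  1 → 2: 8/17
  2 → 3: 7/15
  2 → 5: 1/6
  3 → 4: 7/12
  4 → 5: 7/7
  5 → 6: 13/13
  6 → 7: 13/18
  7 → 8: 13/19
  8 → 9: 8/8
  8 → 5: 5/5
  9 → 10: 8/13
  10 → 12: 8/16
  12 → 13: 8/20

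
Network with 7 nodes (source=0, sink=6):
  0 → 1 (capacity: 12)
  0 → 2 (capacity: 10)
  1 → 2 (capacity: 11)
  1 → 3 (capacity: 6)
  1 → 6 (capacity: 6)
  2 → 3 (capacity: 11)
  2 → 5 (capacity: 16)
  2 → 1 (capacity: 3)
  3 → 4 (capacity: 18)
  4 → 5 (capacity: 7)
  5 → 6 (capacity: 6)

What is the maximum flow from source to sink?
Maximum flow = 12

Max flow: 12

Flow assignment:
  0 → 1: 12/12
  1 → 2: 6/11
  1 → 6: 6/6
  2 → 5: 6/16
  5 → 6: 6/6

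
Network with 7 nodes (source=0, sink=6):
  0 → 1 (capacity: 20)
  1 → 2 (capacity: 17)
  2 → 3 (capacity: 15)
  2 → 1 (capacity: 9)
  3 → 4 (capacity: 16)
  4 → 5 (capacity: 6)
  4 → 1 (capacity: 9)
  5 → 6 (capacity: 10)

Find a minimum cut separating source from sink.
Min cut value = 6, edges: (4,5)

Min cut value: 6
Partition: S = [0, 1, 2, 3, 4], T = [5, 6]
Cut edges: (4,5)

By max-flow min-cut theorem, max flow = min cut = 6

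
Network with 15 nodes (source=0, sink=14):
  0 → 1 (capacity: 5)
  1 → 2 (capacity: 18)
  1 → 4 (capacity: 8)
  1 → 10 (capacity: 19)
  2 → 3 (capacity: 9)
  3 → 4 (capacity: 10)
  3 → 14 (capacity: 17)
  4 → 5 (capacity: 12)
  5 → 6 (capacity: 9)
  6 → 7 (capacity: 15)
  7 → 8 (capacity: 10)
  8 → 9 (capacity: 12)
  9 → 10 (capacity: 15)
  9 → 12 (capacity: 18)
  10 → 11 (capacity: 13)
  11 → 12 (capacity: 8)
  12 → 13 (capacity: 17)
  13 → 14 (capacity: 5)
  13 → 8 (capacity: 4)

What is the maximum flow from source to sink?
Maximum flow = 5

Max flow: 5

Flow assignment:
  0 → 1: 5/5
  1 → 2: 5/18
  2 → 3: 5/9
  3 → 14: 5/17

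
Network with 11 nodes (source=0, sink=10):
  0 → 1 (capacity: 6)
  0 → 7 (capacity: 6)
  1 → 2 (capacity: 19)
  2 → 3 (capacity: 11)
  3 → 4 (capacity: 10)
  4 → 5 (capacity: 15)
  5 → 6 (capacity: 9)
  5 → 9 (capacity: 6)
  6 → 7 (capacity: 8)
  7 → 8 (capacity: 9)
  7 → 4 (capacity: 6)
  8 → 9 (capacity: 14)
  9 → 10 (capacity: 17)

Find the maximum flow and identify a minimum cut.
Max flow = 12, Min cut edges: (0,1), (0,7)

Maximum flow: 12
Minimum cut: (0,1), (0,7)
Partition: S = [0], T = [1, 2, 3, 4, 5, 6, 7, 8, 9, 10]

Max-flow min-cut theorem verified: both equal 12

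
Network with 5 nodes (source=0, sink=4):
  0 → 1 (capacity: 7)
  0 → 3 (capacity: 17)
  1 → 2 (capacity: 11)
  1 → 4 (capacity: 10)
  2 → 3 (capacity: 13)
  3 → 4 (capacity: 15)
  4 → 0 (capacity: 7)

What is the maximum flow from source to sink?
Maximum flow = 22

Max flow: 22

Flow assignment:
  0 → 1: 7/7
  0 → 3: 15/17
  1 → 4: 7/10
  3 → 4: 15/15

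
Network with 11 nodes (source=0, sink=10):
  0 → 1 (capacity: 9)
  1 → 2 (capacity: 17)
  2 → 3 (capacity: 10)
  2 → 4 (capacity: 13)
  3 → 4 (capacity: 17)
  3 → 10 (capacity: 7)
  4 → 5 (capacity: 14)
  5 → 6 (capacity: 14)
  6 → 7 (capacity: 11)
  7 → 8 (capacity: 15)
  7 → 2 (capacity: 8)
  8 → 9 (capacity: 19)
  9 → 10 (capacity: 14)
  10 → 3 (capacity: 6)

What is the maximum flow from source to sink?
Maximum flow = 9

Max flow: 9

Flow assignment:
  0 → 1: 9/9
  1 → 2: 9/17
  2 → 3: 7/10
  2 → 4: 2/13
  3 → 10: 7/7
  4 → 5: 2/14
  5 → 6: 2/14
  6 → 7: 2/11
  7 → 8: 2/15
  8 → 9: 2/19
  9 → 10: 2/14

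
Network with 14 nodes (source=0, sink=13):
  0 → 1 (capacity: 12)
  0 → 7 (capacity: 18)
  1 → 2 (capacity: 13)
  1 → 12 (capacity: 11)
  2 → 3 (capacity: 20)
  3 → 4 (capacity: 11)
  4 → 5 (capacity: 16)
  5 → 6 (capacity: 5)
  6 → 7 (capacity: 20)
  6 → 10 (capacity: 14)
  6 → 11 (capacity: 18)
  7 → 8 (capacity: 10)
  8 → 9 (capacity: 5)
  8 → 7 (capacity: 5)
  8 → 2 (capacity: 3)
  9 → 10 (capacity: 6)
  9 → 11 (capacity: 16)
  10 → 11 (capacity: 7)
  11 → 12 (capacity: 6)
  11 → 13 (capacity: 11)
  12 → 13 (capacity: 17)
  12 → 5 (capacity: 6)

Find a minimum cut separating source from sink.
Min cut value = 20, edges: (0,1), (8,9), (8,2)

Min cut value: 20
Partition: S = [0, 7, 8], T = [1, 2, 3, 4, 5, 6, 9, 10, 11, 12, 13]
Cut edges: (0,1), (8,9), (8,2)

By max-flow min-cut theorem, max flow = min cut = 20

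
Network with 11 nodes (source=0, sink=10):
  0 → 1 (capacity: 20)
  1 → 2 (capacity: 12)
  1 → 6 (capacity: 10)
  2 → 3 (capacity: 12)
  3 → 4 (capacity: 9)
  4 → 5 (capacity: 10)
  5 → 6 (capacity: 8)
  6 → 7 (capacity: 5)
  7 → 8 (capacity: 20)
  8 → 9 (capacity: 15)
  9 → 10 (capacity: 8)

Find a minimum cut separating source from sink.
Min cut value = 5, edges: (6,7)

Min cut value: 5
Partition: S = [0, 1, 2, 3, 4, 5, 6], T = [7, 8, 9, 10]
Cut edges: (6,7)

By max-flow min-cut theorem, max flow = min cut = 5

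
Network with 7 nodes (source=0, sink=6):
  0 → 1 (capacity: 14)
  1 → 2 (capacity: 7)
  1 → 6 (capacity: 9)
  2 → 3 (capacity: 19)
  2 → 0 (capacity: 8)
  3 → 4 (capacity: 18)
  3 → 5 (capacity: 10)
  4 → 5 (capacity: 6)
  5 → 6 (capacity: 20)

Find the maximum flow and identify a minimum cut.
Max flow = 14, Min cut edges: (0,1)

Maximum flow: 14
Minimum cut: (0,1)
Partition: S = [0], T = [1, 2, 3, 4, 5, 6]

Max-flow min-cut theorem verified: both equal 14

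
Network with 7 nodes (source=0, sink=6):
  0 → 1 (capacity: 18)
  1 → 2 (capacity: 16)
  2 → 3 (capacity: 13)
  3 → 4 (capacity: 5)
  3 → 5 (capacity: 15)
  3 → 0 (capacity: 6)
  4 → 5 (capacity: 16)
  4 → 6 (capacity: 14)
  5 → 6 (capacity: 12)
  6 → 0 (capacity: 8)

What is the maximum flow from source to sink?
Maximum flow = 13

Max flow: 13

Flow assignment:
  0 → 1: 13/18
  1 → 2: 13/16
  2 → 3: 13/13
  3 → 4: 5/5
  3 → 5: 8/15
  4 → 6: 5/14
  5 → 6: 8/12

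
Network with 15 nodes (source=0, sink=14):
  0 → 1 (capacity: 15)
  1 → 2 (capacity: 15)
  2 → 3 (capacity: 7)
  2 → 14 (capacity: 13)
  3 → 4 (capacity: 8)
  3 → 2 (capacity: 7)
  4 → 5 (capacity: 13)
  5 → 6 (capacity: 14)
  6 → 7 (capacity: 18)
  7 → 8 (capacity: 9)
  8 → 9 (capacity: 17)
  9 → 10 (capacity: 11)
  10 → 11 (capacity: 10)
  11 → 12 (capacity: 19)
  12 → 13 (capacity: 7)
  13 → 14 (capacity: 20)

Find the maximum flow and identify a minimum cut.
Max flow = 15, Min cut edges: (1,2)

Maximum flow: 15
Minimum cut: (1,2)
Partition: S = [0, 1], T = [2, 3, 4, 5, 6, 7, 8, 9, 10, 11, 12, 13, 14]

Max-flow min-cut theorem verified: both equal 15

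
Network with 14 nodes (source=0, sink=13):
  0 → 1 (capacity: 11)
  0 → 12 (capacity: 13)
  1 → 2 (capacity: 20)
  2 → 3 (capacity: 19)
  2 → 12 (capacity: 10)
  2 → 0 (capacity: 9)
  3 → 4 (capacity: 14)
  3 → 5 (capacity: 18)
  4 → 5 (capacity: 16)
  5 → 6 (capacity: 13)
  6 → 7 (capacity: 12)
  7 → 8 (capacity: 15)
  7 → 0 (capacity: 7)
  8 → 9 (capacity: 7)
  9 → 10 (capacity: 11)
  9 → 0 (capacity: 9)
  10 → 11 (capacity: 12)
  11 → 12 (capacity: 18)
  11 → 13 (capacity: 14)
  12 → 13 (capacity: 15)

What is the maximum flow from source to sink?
Maximum flow = 22

Max flow: 22

Flow assignment:
  0 → 1: 11/11
  0 → 12: 13/13
  1 → 2: 11/20
  2 → 3: 9/19
  2 → 12: 2/10
  3 → 5: 9/18
  5 → 6: 9/13
  6 → 7: 9/12
  7 → 8: 7/15
  7 → 0: 2/7
  8 → 9: 7/7
  9 → 10: 7/11
  10 → 11: 7/12
  11 → 13: 7/14
  12 → 13: 15/15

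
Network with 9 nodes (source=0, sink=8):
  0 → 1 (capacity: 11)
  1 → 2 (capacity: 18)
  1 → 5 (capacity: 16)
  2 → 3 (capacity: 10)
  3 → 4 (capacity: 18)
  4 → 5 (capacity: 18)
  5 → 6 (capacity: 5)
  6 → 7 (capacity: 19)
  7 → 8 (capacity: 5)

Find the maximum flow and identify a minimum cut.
Max flow = 5, Min cut edges: (7,8)

Maximum flow: 5
Minimum cut: (7,8)
Partition: S = [0, 1, 2, 3, 4, 5, 6, 7], T = [8]

Max-flow min-cut theorem verified: both equal 5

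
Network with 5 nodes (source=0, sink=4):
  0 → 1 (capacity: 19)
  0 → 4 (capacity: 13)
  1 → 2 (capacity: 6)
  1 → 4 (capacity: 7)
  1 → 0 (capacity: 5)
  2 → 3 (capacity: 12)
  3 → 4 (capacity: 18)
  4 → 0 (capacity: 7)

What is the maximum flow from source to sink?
Maximum flow = 26

Max flow: 26

Flow assignment:
  0 → 1: 13/19
  0 → 4: 13/13
  1 → 2: 6/6
  1 → 4: 7/7
  2 → 3: 6/12
  3 → 4: 6/18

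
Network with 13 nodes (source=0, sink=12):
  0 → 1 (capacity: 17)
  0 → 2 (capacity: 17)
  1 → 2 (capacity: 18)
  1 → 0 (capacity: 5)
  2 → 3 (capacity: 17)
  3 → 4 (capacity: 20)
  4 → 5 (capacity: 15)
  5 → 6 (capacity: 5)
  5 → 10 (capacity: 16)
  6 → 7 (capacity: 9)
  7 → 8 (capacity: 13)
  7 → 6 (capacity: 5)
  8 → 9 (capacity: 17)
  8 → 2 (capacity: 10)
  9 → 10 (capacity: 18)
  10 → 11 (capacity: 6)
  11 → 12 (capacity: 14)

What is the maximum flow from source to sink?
Maximum flow = 6

Max flow: 6

Flow assignment:
  0 → 1: 6/17
  1 → 2: 6/18
  2 → 3: 6/17
  3 → 4: 6/20
  4 → 5: 6/15
  5 → 10: 6/16
  10 → 11: 6/6
  11 → 12: 6/14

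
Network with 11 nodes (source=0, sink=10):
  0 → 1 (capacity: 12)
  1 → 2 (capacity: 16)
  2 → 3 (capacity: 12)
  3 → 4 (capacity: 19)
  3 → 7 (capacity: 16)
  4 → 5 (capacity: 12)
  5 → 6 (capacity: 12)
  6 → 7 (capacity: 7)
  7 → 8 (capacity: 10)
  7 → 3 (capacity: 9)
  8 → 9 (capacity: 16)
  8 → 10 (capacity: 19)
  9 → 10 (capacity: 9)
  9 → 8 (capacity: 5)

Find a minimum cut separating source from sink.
Min cut value = 10, edges: (7,8)

Min cut value: 10
Partition: S = [0, 1, 2, 3, 4, 5, 6, 7], T = [8, 9, 10]
Cut edges: (7,8)

By max-flow min-cut theorem, max flow = min cut = 10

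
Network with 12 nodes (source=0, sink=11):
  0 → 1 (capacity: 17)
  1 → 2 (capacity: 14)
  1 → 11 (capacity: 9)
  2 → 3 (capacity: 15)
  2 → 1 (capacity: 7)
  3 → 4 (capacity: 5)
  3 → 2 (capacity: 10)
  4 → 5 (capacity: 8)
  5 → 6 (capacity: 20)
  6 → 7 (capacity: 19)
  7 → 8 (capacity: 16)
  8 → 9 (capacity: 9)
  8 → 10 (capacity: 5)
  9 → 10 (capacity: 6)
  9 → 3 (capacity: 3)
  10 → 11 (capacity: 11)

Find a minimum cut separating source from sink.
Min cut value = 14, edges: (1,11), (3,4)

Min cut value: 14
Partition: S = [0, 1, 2, 3], T = [4, 5, 6, 7, 8, 9, 10, 11]
Cut edges: (1,11), (3,4)

By max-flow min-cut theorem, max flow = min cut = 14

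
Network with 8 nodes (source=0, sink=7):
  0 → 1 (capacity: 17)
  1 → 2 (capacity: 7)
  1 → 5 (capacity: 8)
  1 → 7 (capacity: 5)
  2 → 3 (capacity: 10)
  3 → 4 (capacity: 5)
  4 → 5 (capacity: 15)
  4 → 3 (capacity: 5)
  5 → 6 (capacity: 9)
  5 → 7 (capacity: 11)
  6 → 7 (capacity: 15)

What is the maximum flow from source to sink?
Maximum flow = 17

Max flow: 17

Flow assignment:
  0 → 1: 17/17
  1 → 2: 4/7
  1 → 5: 8/8
  1 → 7: 5/5
  2 → 3: 4/10
  3 → 4: 4/5
  4 → 5: 4/15
  5 → 6: 1/9
  5 → 7: 11/11
  6 → 7: 1/15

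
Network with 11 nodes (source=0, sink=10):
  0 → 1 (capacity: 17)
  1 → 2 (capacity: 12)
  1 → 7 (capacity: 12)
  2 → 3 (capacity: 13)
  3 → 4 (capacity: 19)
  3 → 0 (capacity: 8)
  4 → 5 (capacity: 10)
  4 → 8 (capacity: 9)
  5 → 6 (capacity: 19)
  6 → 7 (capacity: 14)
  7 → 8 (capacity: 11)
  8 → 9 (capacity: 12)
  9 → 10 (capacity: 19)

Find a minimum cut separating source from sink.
Min cut value = 12, edges: (8,9)

Min cut value: 12
Partition: S = [0, 1, 2, 3, 4, 5, 6, 7, 8], T = [9, 10]
Cut edges: (8,9)

By max-flow min-cut theorem, max flow = min cut = 12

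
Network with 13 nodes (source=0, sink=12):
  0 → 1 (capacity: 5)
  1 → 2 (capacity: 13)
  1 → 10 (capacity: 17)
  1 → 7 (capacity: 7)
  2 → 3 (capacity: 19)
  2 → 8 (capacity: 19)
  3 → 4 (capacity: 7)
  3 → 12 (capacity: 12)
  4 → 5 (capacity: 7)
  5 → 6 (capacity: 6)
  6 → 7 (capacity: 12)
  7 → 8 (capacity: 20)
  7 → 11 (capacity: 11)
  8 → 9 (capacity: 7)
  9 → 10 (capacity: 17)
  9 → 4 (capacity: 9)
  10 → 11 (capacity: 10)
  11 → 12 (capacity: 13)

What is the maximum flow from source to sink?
Maximum flow = 5

Max flow: 5

Flow assignment:
  0 → 1: 5/5
  1 → 2: 5/13
  2 → 3: 5/19
  3 → 12: 5/12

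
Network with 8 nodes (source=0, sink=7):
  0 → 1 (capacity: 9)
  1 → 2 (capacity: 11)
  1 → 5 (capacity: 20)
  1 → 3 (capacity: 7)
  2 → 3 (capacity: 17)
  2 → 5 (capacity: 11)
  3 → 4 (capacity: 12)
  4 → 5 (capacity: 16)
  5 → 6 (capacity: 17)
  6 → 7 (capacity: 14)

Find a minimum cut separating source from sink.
Min cut value = 9, edges: (0,1)

Min cut value: 9
Partition: S = [0], T = [1, 2, 3, 4, 5, 6, 7]
Cut edges: (0,1)

By max-flow min-cut theorem, max flow = min cut = 9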